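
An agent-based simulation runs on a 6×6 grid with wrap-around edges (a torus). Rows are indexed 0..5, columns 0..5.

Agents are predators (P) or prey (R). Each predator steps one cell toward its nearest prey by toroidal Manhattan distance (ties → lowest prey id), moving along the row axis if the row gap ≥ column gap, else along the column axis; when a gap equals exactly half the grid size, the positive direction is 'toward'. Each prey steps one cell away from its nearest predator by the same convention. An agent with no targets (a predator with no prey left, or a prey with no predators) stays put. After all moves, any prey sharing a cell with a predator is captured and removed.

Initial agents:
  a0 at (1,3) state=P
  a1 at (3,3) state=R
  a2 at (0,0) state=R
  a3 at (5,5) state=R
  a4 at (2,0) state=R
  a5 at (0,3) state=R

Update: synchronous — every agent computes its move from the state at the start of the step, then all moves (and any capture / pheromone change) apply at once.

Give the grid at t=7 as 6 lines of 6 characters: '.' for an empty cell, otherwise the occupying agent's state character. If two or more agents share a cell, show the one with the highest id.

t=1: a0@(0,3):P a1@(4,3):R a2@(0,5):R a3@(4,5):R a4@(2,5):R a5@(5,3):R
t=2: a0@(5,3):P a1@(3,3):R a2@(0,0):R a3@(3,5):R a4@(3,5):R a5@(4,3):R
t=3: a0@(4,3):P a1@(2,3):R a2@(0,5):R a3@(2,5):R a4@(2,5):R a5@(3,3):R
t=4: a0@(3,3):P a1@(1,3):R a2@(1,5):R a3@(1,5):R a4@(1,5):R a5@(2,3):R
t=5: a0@(2,3):P a1@(0,3):R a2@(0,5):R a3@(0,5):R a4@(0,5):R a5@(1,3):R
t=6: a0@(1,3):P a1@(5,3):R a2@(5,5):R a3@(5,5):R a4@(5,5):R a5@(0,3):R
t=7: a0@(0,3):P a1@(4,3):R a2@(4,5):R a3@(4,5):R a4@(4,5):R a5@(5,3):R

...P..
......
......
......
...R.R
...R..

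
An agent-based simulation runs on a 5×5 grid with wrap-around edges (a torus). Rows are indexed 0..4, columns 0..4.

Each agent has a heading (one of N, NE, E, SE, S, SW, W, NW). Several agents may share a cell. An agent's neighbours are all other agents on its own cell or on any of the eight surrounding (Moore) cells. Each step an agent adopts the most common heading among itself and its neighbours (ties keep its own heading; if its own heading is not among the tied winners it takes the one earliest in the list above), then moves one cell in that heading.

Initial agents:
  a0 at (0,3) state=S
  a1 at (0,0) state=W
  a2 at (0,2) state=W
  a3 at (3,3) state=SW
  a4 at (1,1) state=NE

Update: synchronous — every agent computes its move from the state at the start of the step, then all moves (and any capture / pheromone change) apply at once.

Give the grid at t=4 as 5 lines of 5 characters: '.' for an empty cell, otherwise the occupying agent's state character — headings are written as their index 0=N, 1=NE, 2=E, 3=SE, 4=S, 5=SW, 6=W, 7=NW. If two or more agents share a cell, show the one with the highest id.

t=1: a0@(1,3):S a1@(0,4):W a2@(0,1):W a3@(4,2):SW a4@(1,0):W
t=2: a0@(2,3):S a1@(0,3):W a2@(0,0):W a3@(0,1):SW a4@(1,4):W
t=3: a0@(3,3):S a1@(0,2):W a2@(0,4):W a3@(1,0):SW a4@(1,3):W
t=4: a0@(4,3):S a1@(0,1):W a2@(0,3):W a3@(2,4):SW a4@(1,2):W

.6.6.
..6..
....5
.....
...4.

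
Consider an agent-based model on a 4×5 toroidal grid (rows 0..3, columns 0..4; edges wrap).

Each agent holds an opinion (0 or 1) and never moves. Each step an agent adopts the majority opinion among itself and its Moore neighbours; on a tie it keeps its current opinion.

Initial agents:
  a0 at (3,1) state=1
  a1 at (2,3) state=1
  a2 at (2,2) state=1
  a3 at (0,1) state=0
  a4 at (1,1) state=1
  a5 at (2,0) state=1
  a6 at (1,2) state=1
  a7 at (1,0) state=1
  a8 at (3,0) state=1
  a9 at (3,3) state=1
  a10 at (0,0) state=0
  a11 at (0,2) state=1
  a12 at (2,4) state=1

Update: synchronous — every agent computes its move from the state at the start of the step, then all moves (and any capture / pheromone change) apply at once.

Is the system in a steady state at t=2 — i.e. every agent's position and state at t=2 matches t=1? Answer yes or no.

t=1: a0@(3,1):1 a1@(2,3):1 a2@(2,2):1 a3@(0,1):1 a4@(1,1):1 a5@(2,0):1 a6@(1,2):1 a7@(1,0):1 a8@(3,0):1 a9@(3,3):1 a10@(0,0):1 a11@(0,2):1 a12@(2,4):1
t=2: (unchanged — steady state)

yes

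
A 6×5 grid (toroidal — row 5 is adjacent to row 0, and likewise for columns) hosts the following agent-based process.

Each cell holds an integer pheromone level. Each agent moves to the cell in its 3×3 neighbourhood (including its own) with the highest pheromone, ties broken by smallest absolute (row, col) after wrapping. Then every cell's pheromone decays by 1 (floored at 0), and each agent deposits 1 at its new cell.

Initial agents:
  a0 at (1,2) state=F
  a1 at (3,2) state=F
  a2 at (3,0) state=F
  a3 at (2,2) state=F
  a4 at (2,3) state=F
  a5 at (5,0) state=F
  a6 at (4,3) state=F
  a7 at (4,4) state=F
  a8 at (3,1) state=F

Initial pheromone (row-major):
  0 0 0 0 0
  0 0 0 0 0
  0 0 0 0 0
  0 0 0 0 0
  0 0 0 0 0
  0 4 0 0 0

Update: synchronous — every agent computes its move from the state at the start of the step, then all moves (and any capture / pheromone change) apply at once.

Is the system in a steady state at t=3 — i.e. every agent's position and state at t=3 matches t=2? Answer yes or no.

t=1: a0@(0,1) a1@(2,1) a2@(2,0) a3@(1,1) a4@(1,2) a5@(5,1) a6@(3,2) a7@(3,0) a8@(2,0) | pheromone: 0 1 0 0 0 / 0 1 1 0 0 / 2 1 0 0 0 / 1 0 1 0 0 / 0 0 0 0 0 / 0 4 0 0 0
t=2: a0@(5,1) a1@(2,0) a2@(2,0) a3@(2,0) a4@(0,1) a5@(5,1) a6@(2,1) a7@(2,0) a8@(2,0) | pheromone: 0 1 0 0 0 / 0 0 0 0 0 / 6 1 0 0 0 / 0 0 0 0 0 / 0 0 0 0 0 / 0 5 0 0 0
t=3: a0@(5,1) a1@(2,0) a2@(2,0) a3@(2,0) a4@(5,1) a5@(5,1) a6@(2,0) a7@(2,0) a8@(2,0) | pheromone: 0 0 0 0 0 / 0 0 0 0 0 / 11 0 0 0 0 / 0 0 0 0 0 / 0 0 0 0 0 / 0 7 0 0 0

no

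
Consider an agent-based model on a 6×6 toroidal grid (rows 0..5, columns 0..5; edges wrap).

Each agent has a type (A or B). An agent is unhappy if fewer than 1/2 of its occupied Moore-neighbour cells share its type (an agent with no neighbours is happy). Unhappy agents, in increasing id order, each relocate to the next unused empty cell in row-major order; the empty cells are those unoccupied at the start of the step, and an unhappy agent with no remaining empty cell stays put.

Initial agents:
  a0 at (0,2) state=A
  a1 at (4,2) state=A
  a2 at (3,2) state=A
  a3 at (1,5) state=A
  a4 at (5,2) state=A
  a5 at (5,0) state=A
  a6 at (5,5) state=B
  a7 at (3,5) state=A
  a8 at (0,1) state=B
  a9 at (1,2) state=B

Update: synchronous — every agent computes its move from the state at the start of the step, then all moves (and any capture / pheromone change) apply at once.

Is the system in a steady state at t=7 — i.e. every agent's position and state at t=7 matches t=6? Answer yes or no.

yes

t=1: a0@(0,0):A a1@(4,2):A a2@(3,2):A a3@(1,5):A a4@(5,2):A a5@(0,3):A a6@(0,4):B a7@(3,5):A a8@(0,5):B a9@(1,2):B
t=2: a0@(0,0):A a1@(4,2):A a2@(3,2):A a3@(0,1):A a4@(5,2):A a5@(0,2):A a6@(1,0):B a7@(3,5):A a8@(1,1):B a9@(1,3):B
t=3: a0@(0,3):A a1@(4,2):A a2@(3,2):A a3@(0,1):A a4@(5,2):A a5@(0,2):A a6@(0,4):B a7@(3,5):A a8@(0,5):B a9@(1,2):B
t=4: a0@(0,3):A a1@(4,2):A a2@(3,2):A a3@(0,1):A a4@(5,2):A a5@(0,2):A a6@(0,4):B a7@(3,5):A a8@(0,5):B a9@(0,0):B
t=5: (unchanged — steady state)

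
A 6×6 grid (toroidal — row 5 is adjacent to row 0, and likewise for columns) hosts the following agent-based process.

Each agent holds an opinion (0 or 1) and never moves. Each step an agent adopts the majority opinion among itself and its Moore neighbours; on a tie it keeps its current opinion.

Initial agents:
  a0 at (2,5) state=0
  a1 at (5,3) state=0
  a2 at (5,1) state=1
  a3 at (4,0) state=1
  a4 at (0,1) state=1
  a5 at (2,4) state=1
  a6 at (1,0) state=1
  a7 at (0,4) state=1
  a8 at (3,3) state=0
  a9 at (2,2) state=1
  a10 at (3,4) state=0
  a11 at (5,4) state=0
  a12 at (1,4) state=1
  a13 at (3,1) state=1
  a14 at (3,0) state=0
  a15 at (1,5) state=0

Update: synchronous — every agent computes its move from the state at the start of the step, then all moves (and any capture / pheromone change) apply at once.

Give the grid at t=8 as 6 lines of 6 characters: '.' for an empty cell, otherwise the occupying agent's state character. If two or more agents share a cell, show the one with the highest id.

.1..0.
1...00
..1.00
01.00.
1.....
.1.00.

t=1: a0@(2,5):0 a1@(5,3):0 a2@(5,1):1 a3@(4,0):1 a4@(0,1):1 a5@(2,4):0 a6@(1,0):1 a7@(0,4):0 a8@(3,3):0 a9@(2,2):1 a10@(3,4):0 a11@(5,4):0 a12@(1,4):1 a13@(3,1):1 a14@(3,0):0 a15@(1,5):1
t=2: a0@(2,5):0 a1@(5,3):0 a2@(5,1):1 a3@(4,0):1 a4@(0,1):1 a5@(2,4):0 a6@(1,0):1 a7@(0,4):0 a8@(3,3):0 a9@(2,2):1 a10@(3,4):0 a11@(5,4):0 a12@(1,4):0 a13@(3,1):1 a14@(3,0):0 a15@(1,5):1
t=3: a0@(2,5):0 a1@(5,3):0 a2@(5,1):1 a3@(4,0):1 a4@(0,1):1 a5@(2,4):0 a6@(1,0):1 a7@(0,4):0 a8@(3,3):0 a9@(2,2):1 a10@(3,4):0 a11@(5,4):0 a12@(1,4):0 a13@(3,1):1 a14@(3,0):0 a15@(1,5):0
t=4: (unchanged — steady state)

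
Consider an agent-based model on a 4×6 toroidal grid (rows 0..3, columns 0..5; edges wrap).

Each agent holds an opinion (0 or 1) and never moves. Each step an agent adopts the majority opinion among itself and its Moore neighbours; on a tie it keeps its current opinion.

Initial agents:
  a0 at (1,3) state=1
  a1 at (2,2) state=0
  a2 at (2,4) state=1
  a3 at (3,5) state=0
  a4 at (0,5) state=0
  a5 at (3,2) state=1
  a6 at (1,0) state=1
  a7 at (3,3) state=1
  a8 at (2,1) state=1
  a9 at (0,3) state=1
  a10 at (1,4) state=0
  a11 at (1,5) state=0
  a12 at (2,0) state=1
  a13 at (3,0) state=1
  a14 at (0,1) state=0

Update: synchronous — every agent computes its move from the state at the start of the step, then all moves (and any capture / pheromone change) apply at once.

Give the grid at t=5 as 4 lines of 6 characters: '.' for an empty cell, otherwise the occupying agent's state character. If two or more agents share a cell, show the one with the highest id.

.1.1.0
1..100
111.1.
1.11.1

t=1: a0@(1,3):1 a1@(2,2):1 a2@(2,4):1 a3@(3,5):1 a4@(0,5):0 a5@(3,2):1 a6@(1,0):1 a7@(3,3):1 a8@(2,1):1 a9@(0,3):1 a10@(1,4):0 a11@(1,5):0 a12@(2,0):1 a13@(3,0):1 a14@(0,1):1
t=2: (unchanged — steady state)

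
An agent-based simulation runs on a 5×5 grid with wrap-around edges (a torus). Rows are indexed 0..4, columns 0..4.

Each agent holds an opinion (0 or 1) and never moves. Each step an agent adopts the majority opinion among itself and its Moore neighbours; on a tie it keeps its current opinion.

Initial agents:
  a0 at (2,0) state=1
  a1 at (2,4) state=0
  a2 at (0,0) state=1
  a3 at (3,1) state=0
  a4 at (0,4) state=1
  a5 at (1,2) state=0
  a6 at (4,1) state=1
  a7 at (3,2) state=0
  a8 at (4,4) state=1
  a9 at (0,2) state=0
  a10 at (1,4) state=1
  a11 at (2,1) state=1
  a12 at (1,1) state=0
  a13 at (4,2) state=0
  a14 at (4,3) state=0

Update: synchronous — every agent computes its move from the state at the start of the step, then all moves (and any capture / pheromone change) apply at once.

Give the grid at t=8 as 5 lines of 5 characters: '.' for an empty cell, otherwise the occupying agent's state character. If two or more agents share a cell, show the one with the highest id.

1.0.1
.00.1
10..1
.00..
.0001

t=1: a0@(2,0):1 a1@(2,4):1 a2@(0,0):1 a3@(3,1):0 a4@(0,4):1 a5@(1,2):0 a6@(4,1):0 a7@(3,2):0 a8@(4,4):1 a9@(0,2):0 a10@(1,4):1 a11@(2,1):0 a12@(1,1):0 a13@(4,2):0 a14@(4,3):0
t=2: (unchanged — steady state)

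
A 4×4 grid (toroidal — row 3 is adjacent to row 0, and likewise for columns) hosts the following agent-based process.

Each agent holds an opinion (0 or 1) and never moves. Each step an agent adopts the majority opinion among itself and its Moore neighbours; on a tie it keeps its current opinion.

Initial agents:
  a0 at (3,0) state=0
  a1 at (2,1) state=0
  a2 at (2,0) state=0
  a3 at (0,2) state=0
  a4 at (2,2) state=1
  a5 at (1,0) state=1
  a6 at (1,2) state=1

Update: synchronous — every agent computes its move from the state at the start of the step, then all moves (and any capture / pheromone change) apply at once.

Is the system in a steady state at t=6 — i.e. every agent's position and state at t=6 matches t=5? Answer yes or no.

yes

t=1: a0@(3,0):0 a1@(2,1):0 a2@(2,0):0 a3@(0,2):0 a4@(2,2):1 a5@(1,0):0 a6@(1,2):1
t=2: (unchanged — steady state)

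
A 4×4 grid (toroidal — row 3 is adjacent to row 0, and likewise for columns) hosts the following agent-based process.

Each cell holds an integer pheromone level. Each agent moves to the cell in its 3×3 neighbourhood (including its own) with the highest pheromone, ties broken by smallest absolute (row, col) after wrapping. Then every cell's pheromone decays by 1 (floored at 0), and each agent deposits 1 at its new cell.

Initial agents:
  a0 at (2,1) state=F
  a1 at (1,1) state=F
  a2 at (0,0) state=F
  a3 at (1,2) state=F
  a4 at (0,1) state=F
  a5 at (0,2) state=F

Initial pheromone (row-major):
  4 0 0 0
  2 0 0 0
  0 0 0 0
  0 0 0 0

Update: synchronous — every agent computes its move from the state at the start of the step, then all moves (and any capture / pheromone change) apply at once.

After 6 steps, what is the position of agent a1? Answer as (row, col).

t=1: a0@(1,0) a1@(0,0) a2@(0,0) a3@(0,1) a4@(0,0) a5@(0,1) | pheromone: 6 2 0 0 / 2 0 0 0 / 0 0 0 0 / 0 0 0 0
t=2: a0@(0,0) a1@(0,0) a2@(0,0) a3@(0,0) a4@(0,0) a5@(0,0) | pheromone: 11 1 0 0 / 1 0 0 0 / 0 0 0 0 / 0 0 0 0
t=3: a0@(0,0) a1@(0,0) a2@(0,0) a3@(0,0) a4@(0,0) a5@(0,0) | pheromone: 16 0 0 0 / 0 0 0 0 / 0 0 0 0 / 0 0 0 0
t=4: a0@(0,0) a1@(0,0) a2@(0,0) a3@(0,0) a4@(0,0) a5@(0,0) | pheromone: 21 0 0 0 / 0 0 0 0 / 0 0 0 0 / 0 0 0 0
t=5: a0@(0,0) a1@(0,0) a2@(0,0) a3@(0,0) a4@(0,0) a5@(0,0) | pheromone: 26 0 0 0 / 0 0 0 0 / 0 0 0 0 / 0 0 0 0
t=6: a0@(0,0) a1@(0,0) a2@(0,0) a3@(0,0) a4@(0,0) a5@(0,0) | pheromone: 31 0 0 0 / 0 0 0 0 / 0 0 0 0 / 0 0 0 0

(0, 0)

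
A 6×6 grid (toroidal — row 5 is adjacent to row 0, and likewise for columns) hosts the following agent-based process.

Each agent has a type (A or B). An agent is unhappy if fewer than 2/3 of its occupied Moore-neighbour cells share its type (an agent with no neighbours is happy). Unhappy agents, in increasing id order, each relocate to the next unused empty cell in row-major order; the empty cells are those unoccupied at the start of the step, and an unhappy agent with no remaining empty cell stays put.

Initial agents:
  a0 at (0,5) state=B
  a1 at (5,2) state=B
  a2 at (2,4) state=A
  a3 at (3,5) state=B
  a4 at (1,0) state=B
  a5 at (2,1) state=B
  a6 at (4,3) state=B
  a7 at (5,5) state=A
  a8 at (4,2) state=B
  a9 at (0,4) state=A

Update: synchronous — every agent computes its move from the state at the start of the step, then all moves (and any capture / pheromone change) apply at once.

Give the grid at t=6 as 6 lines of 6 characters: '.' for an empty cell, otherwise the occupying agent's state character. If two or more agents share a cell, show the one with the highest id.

....BB
ABAABB
......
......
..BB..
......

t=1: a0@(0,0):B a1@(5,2):B a2@(0,1):A a3@(0,2):B a4@(1,0):B a5@(2,1):B a6@(4,3):B a7@(0,3):A a8@(4,2):B a9@(1,1):A
t=2: a0@(0,4):B a1@(0,5):B a2@(1,2):A a3@(1,3):B a4@(1,4):B a5@(1,5):B a6@(4,3):B a7@(2,0):A a8@(4,2):B a9@(2,2):A
t=3: a0@(0,4):B a1@(0,5):B a2@(0,0):A a3@(0,1):B a4@(1,4):B a5@(1,5):B a6@(4,3):B a7@(0,2):A a8@(4,2):B a9@(0,3):A
t=4: a0@(0,4):B a1@(0,5):B a2@(1,0):A a3@(1,1):B a4@(1,4):B a5@(1,5):B a6@(4,3):B a7@(1,2):A a8@(4,2):B a9@(1,3):A
t=5: a0@(0,4):B a1@(0,5):B a2@(0,0):A a3@(0,1):B a4@(1,4):B a5@(1,5):B a6@(4,3):B a7@(0,2):A a8@(4,2):B a9@(0,3):A
t=6: a0@(0,4):B a1@(0,5):B a2@(1,0):A a3@(1,1):B a4@(1,4):B a5@(1,5):B a6@(4,3):B a7@(1,2):A a8@(4,2):B a9@(1,3):A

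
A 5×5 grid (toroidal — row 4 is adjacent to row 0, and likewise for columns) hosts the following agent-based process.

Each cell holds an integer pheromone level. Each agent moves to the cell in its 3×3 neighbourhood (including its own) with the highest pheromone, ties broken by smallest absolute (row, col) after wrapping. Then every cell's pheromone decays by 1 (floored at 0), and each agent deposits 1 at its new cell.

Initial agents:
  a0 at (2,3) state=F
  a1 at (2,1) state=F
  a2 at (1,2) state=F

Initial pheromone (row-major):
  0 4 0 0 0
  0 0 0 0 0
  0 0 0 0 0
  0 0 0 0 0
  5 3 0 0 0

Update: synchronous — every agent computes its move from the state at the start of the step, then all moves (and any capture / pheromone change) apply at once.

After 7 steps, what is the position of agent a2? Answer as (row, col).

t=1: a0@(1,2) a1@(1,0) a2@(0,1) | pheromone: 0 4 0 0 0 / 1 0 1 0 0 / 0 0 0 0 0 / 0 0 0 0 0 / 4 2 0 0 0
t=2: a0@(0,1) a1@(0,1) a2@(0,1) | pheromone: 0 6 0 0 0 / 0 0 0 0 0 / 0 0 0 0 0 / 0 0 0 0 0 / 3 1 0 0 0
t=3: a0@(0,1) a1@(0,1) a2@(0,1) | pheromone: 0 8 0 0 0 / 0 0 0 0 0 / 0 0 0 0 0 / 0 0 0 0 0 / 2 0 0 0 0
t=4: a0@(0,1) a1@(0,1) a2@(0,1) | pheromone: 0 10 0 0 0 / 0 0 0 0 0 / 0 0 0 0 0 / 0 0 0 0 0 / 1 0 0 0 0
t=5: a0@(0,1) a1@(0,1) a2@(0,1) | pheromone: 0 12 0 0 0 / 0 0 0 0 0 / 0 0 0 0 0 / 0 0 0 0 0 / 0 0 0 0 0
t=6: a0@(0,1) a1@(0,1) a2@(0,1) | pheromone: 0 14 0 0 0 / 0 0 0 0 0 / 0 0 0 0 0 / 0 0 0 0 0 / 0 0 0 0 0
t=7: a0@(0,1) a1@(0,1) a2@(0,1) | pheromone: 0 16 0 0 0 / 0 0 0 0 0 / 0 0 0 0 0 / 0 0 0 0 0 / 0 0 0 0 0

(0, 1)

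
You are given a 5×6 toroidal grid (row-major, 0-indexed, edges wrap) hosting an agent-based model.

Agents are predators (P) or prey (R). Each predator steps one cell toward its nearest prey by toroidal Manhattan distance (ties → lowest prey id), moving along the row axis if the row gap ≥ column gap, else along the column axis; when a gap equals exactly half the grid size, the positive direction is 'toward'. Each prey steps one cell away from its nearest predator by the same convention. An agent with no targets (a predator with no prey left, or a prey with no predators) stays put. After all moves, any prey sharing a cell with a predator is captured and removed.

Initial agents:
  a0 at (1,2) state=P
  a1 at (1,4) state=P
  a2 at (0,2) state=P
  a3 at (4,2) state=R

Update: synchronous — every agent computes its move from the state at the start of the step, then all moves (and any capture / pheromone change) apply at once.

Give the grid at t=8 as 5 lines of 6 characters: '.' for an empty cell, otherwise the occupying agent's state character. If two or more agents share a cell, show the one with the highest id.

t=1: a0@(0,2):P a1@(0,4):P a2@(4,2):P a3@(3,2):R
t=2: a0@(4,2):P a1@(4,4):P a2@(3,2):P a3@(2,2):R
t=3: a0@(3,2):P a1@(3,4):P a2@(2,2):P a3@(1,2):R
t=4: a0@(2,2):P a1@(2,4):P a2@(1,2):P a3@(0,2):R
t=5: a0@(1,2):P a1@(1,4):P a2@(0,2):P a3@(4,2):R
t=6: a0@(0,2):P a1@(0,4):P a2@(4,2):P a3@(3,2):R
t=7: a0@(4,2):P a1@(4,4):P a2@(3,2):P a3@(2,2):R
t=8: a0@(3,2):P a1@(3,4):P a2@(2,2):P a3@(1,2):R

......
..R...
..P...
..P.P.
......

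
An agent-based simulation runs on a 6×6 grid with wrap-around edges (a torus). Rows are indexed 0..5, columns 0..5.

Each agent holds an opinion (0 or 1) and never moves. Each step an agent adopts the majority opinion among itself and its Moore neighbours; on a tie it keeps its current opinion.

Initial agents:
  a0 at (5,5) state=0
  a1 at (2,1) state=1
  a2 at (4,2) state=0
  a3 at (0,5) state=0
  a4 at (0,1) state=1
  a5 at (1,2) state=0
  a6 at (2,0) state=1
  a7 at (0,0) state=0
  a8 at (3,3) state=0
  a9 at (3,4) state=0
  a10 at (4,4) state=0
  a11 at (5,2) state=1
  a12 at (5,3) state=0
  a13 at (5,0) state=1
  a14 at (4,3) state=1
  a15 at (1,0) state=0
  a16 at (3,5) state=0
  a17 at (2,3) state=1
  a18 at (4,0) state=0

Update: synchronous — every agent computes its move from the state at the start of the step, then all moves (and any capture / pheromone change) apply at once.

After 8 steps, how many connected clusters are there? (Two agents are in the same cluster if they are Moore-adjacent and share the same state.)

t=1: a0@(5,5):0 a1@(2,1):1 a2@(4,2):0 a3@(0,5):0 a4@(0,1):1 a5@(1,2):1 a6@(2,0):1 a7@(0,0):0 a8@(3,3):0 a9@(3,4):0 a10@(4,4):0 a11@(5,2):1 a12@(5,3):0 a13@(5,0):0 a14@(4,3):0 a15@(1,0):0 a16@(3,5):0 a17@(2,3):0 a18@(4,0):0
t=2: a0@(5,5):0 a1@(2,1):1 a2@(4,2):0 a3@(0,5):0 a4@(0,1):1 a5@(1,2):1 a6@(2,0):1 a7@(0,0):0 a8@(3,3):0 a9@(3,4):0 a10@(4,4):0 a11@(5,2):0 a12@(5,3):0 a13@(5,0):0 a14@(4,3):0 a15@(1,0):0 a16@(3,5):0 a17@(2,3):0 a18@(4,0):0
t=3: a0@(5,5):0 a1@(2,1):1 a2@(4,2):0 a3@(0,5):0 a4@(0,1):0 a5@(1,2):1 a6@(2,0):1 a7@(0,0):0 a8@(3,3):0 a9@(3,4):0 a10@(4,4):0 a11@(5,2):0 a12@(5,3):0 a13@(5,0):0 a14@(4,3):0 a15@(1,0):0 a16@(3,5):0 a17@(2,3):0 a18@(4,0):0
t=4: (unchanged — steady state)

2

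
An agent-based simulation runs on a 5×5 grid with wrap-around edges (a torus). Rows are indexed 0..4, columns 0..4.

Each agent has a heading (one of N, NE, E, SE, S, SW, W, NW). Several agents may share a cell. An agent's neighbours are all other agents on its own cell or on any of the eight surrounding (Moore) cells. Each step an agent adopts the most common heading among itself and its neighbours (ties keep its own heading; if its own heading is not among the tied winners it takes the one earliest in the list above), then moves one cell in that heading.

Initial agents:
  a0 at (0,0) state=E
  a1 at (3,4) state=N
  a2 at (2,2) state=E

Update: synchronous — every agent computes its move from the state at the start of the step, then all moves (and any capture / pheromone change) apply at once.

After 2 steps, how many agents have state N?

1

t=1: a0@(0,1):E a1@(2,4):N a2@(2,3):E
t=2: a0@(0,2):E a1@(1,4):N a2@(2,4):E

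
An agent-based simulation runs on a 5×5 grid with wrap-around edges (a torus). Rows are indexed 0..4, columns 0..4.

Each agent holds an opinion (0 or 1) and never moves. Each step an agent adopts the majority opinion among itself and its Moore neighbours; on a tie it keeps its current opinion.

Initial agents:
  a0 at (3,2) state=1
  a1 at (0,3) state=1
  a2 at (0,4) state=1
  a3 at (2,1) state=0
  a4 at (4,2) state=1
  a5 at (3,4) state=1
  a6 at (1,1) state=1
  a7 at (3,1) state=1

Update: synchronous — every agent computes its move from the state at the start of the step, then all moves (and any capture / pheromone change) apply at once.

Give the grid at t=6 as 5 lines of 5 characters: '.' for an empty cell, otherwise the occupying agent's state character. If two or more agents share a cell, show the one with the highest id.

t=1: a0@(3,2):1 a1@(0,3):1 a2@(0,4):1 a3@(2,1):1 a4@(4,2):1 a5@(3,4):1 a6@(1,1):1 a7@(3,1):1
t=2: (unchanged — steady state)

...11
.1...
.1...
.11.1
..1..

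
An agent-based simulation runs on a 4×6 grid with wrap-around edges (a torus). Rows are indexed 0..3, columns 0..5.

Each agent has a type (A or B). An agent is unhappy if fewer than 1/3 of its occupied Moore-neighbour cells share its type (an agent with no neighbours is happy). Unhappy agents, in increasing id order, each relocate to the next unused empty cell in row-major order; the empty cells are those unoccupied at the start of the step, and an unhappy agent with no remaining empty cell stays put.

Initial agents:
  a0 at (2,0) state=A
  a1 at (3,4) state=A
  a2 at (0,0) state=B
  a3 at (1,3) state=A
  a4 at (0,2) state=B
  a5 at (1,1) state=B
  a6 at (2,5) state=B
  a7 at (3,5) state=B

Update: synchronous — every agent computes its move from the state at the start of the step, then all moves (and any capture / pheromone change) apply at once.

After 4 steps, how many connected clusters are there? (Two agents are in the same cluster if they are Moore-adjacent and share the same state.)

t=1: a0@(0,1):A a1@(0,3):A a2@(0,0):B a3@(0,4):A a4@(0,2):B a5@(1,1):B a6@(2,5):B a7@(3,5):B
t=2: a0@(0,5):A a1@(0,3):A a2@(0,0):B a3@(0,4):A a4@(0,2):B a5@(1,1):B a6@(2,5):B a7@(3,5):B
t=3: (unchanged — steady state)

2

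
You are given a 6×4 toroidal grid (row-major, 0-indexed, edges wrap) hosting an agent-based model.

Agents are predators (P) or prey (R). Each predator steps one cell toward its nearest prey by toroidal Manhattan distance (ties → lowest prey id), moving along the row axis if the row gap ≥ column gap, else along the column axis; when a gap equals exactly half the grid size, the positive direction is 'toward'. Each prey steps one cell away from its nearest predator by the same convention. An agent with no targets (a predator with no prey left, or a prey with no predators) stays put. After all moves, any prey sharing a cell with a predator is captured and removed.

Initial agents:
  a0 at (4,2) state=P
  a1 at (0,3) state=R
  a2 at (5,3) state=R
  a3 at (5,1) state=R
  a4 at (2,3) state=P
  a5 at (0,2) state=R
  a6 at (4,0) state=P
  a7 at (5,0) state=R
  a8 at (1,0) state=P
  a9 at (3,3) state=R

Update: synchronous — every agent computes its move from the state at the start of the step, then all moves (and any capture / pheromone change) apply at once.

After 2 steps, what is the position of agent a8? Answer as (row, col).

(0, 3)

t=1: a0@(5,2):P a1@(5,3):R a2@(0,3):R a3@(0,1):R a4@(3,3):P a5@(1,2):R a6@(5,0):P a8@(0,0):P a9@(4,3):R
t=2: a0@(5,3):P a1@(5,0):R a2@(0,2):R a3@(0,2):R a4@(4,3):P a5@(2,2):R a6@(5,3):P a8@(0,3):P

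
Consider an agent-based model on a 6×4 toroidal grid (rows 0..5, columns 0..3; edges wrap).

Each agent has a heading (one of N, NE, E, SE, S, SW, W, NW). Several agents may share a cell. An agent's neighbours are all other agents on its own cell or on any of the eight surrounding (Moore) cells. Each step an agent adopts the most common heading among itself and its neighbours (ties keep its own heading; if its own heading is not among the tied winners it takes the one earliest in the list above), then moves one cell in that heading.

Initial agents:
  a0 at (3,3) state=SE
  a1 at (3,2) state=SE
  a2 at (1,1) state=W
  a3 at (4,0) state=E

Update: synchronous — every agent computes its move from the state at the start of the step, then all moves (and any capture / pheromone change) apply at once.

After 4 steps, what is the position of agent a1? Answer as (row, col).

(1, 2)

t=1: a0@(4,0):SE a1@(4,3):SE a2@(1,0):W a3@(4,1):E
t=2: a0@(5,1):SE a1@(5,0):SE a2@(1,3):W a3@(4,2):E
t=3: a0@(0,2):SE a1@(0,1):SE a2@(1,2):W a3@(4,3):E
t=4: a0@(1,3):SE a1@(1,2):SE a2@(2,3):SE a3@(4,0):E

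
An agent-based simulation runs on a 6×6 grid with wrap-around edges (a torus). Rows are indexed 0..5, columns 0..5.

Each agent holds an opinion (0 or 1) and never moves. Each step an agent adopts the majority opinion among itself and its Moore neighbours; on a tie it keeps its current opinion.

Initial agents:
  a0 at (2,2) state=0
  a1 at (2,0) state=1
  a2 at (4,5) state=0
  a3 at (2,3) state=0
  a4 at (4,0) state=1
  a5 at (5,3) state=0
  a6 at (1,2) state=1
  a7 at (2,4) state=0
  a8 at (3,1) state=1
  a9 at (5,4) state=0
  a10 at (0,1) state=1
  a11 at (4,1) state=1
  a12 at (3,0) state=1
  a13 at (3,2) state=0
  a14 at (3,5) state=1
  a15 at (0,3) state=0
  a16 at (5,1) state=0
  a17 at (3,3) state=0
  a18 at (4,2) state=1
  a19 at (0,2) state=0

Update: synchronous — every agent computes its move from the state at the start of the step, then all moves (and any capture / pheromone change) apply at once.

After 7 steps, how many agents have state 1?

9

t=1: a0@(2,2):0 a1@(2,0):1 a2@(4,5):1 a3@(2,3):0 a4@(4,0):1 a5@(5,3):0 a6@(1,2):0 a7@(2,4):0 a8@(3,1):1 a9@(5,4):0 a10@(0,1):1 a11@(4,1):1 a12@(3,0):1 a13@(3,2):0 a14@(3,5):1 a15@(0,3):0 a16@(5,1):1 a17@(3,3):0 a18@(4,2):0 a19@(0,2):0
t=2: (unchanged — steady state)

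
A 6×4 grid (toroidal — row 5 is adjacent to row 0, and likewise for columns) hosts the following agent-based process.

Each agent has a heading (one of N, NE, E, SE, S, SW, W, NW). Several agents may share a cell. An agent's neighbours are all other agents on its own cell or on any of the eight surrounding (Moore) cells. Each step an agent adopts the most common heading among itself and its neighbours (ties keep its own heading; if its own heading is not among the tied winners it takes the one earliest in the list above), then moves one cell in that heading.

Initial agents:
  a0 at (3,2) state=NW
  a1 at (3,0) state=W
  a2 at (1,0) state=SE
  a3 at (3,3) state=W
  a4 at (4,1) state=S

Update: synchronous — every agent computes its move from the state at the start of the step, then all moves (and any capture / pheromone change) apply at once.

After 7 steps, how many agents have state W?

t=1: a0@(2,1):NW a1@(3,3):W a2@(2,1):SE a3@(3,2):W a4@(5,1):S
t=2: a0@(1,0):NW a1@(3,2):W a2@(3,2):SE a3@(3,1):W a4@(0,1):S
t=3: a0@(0,3):NW a1@(3,1):W a2@(3,1):W a3@(3,0):W a4@(1,1):S
t=4: a0@(5,2):NW a1@(3,0):W a2@(3,0):W a3@(3,3):W a4@(2,1):S
t=5: a0@(4,1):NW a1@(3,3):W a2@(3,3):W a3@(3,2):W a4@(2,0):W
t=6: a0@(3,0):NW a1@(3,2):W a2@(3,2):W a3@(3,1):W a4@(2,3):W
t=7: a0@(3,3):W a1@(3,1):W a2@(3,1):W a3@(3,0):W a4@(2,2):W

5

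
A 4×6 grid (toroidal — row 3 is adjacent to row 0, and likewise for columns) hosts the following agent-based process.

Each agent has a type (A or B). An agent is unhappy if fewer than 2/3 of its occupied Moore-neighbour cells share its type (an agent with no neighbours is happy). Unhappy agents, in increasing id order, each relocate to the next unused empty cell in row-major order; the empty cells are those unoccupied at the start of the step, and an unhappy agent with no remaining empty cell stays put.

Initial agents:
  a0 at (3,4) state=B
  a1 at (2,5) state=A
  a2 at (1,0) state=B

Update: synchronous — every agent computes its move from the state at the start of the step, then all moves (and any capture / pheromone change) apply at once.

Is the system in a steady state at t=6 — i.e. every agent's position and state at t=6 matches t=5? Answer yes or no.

no

t=1: a0@(0,0):B a1@(0,1):A a2@(0,2):B
t=2: a0@(0,3):B a1@(0,4):A a2@(0,5):B
t=3: a0@(0,0):B a1@(0,1):A a2@(0,2):B
t=4: a0@(0,3):B a1@(0,4):A a2@(0,5):B
t=5: a0@(0,0):B a1@(0,1):A a2@(0,2):B
t=6: a0@(0,3):B a1@(0,4):A a2@(0,5):B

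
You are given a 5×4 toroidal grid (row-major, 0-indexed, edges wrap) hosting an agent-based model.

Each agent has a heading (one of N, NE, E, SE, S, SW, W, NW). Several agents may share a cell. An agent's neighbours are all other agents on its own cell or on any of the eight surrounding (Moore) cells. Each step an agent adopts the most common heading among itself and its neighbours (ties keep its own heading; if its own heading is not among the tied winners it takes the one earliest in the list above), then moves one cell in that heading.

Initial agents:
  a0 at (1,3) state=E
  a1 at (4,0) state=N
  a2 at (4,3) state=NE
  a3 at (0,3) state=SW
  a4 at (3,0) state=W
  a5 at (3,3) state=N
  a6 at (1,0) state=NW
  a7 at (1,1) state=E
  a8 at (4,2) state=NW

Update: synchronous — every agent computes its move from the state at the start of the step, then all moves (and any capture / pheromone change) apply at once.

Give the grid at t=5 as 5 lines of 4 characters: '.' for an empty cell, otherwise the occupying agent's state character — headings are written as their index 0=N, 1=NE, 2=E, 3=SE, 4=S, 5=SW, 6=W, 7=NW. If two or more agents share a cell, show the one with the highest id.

t=1: a0@(1,0):E a1@(3,0):N a2@(3,3):N a3@(4,2):NW a4@(2,0):N a5@(2,3):N a6@(1,1):E a7@(1,2):E a8@(3,1):NW
t=2: a0@(1,1):E a1@(2,0):N a2@(2,3):N a3@(3,1):NW a4@(1,0):N a5@(1,3):N a6@(1,2):E a7@(1,3):E a8@(2,0):NW
t=3: a0@(1,2):E a1@(1,0):N a2@(1,3):N a3@(2,0):NW a4@(0,0):N a5@(0,3):N a6@(1,3):E a7@(0,3):N a8@(1,0):N
t=4: a0@(0,2):N a1@(0,0):N a2@(0,3):N a3@(1,0):N a4@(4,0):N a5@(4,3):N a6@(0,3):N a7@(4,3):N a8@(0,0):N
t=5: a0@(4,2):N a1@(4,0):N a2@(4,3):N a3@(0,0):N a4@(3,0):N a5@(3,3):N a6@(4,3):N a7@(3,3):N a8@(4,0):N

0...
....
....
0..0
0.00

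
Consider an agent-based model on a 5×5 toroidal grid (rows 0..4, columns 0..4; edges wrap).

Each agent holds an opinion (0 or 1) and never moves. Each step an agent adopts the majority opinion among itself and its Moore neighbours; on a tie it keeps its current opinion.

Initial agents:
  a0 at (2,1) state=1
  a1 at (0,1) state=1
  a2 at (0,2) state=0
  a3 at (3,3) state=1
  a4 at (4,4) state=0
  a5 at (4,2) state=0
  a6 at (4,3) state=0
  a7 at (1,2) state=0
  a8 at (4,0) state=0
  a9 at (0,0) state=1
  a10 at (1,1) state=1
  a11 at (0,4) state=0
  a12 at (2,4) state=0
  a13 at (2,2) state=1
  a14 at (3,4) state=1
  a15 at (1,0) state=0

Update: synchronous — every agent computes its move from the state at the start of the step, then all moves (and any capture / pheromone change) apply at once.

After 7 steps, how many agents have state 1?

4

t=1: a0@(2,1):1 a1@(0,1):0 a2@(0,2):0 a3@(3,3):0 a4@(4,4):0 a5@(4,2):0 a6@(4,3):0 a7@(1,2):1 a8@(4,0):0 a9@(0,0):0 a10@(1,1):1 a11@(0,4):0 a12@(2,4):0 a13@(2,2):1 a14@(3,4):0 a15@(1,0):1
t=2: a0@(2,1):1 a1@(0,1):0 a2@(0,2):0 a3@(3,3):0 a4@(4,4):0 a5@(4,2):0 a6@(4,3):0 a7@(1,2):1 a8@(4,0):0 a9@(0,0):0 a10@(1,1):1 a11@(0,4):0 a12@(2,4):0 a13@(2,2):1 a14@(3,4):0 a15@(1,0):0
t=3: (unchanged — steady state)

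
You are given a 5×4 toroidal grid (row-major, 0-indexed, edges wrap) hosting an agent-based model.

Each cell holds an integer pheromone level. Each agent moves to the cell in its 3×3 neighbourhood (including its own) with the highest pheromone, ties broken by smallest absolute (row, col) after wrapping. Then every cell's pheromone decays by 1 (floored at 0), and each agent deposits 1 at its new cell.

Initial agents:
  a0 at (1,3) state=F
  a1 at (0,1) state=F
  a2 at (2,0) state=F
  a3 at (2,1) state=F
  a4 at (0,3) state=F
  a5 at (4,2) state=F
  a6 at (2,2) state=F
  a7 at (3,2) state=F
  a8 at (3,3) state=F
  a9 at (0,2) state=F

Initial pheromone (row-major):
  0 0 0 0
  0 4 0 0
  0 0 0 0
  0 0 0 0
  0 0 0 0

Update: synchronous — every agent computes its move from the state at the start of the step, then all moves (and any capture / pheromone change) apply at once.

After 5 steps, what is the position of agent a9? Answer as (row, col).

(1, 1)

t=1: a0@(0,0) a1@(1,1) a2@(1,1) a3@(1,1) a4@(0,0) a5@(0,1) a6@(1,1) a7@(2,1) a8@(2,0) a9@(1,1) | pheromone: 2 1 0 0 / 0 8 0 0 / 1 1 0 0 / 0 0 0 0 / 0 0 0 0
t=2: a0@(1,1) a1@(1,1) a2@(1,1) a3@(1,1) a4@(1,1) a5@(1,1) a6@(1,1) a7@(1,1) a8@(1,1) a9@(1,1) | pheromone: 1 0 0 0 / 0 17 0 0 / 0 0 0 0 / 0 0 0 0 / 0 0 0 0
t=3: a0@(1,1) a1@(1,1) a2@(1,1) a3@(1,1) a4@(1,1) a5@(1,1) a6@(1,1) a7@(1,1) a8@(1,1) a9@(1,1) | pheromone: 0 0 0 0 / 0 26 0 0 / 0 0 0 0 / 0 0 0 0 / 0 0 0 0
t=4: a0@(1,1) a1@(1,1) a2@(1,1) a3@(1,1) a4@(1,1) a5@(1,1) a6@(1,1) a7@(1,1) a8@(1,1) a9@(1,1) | pheromone: 0 0 0 0 / 0 35 0 0 / 0 0 0 0 / 0 0 0 0 / 0 0 0 0
t=5: a0@(1,1) a1@(1,1) a2@(1,1) a3@(1,1) a4@(1,1) a5@(1,1) a6@(1,1) a7@(1,1) a8@(1,1) a9@(1,1) | pheromone: 0 0 0 0 / 0 44 0 0 / 0 0 0 0 / 0 0 0 0 / 0 0 0 0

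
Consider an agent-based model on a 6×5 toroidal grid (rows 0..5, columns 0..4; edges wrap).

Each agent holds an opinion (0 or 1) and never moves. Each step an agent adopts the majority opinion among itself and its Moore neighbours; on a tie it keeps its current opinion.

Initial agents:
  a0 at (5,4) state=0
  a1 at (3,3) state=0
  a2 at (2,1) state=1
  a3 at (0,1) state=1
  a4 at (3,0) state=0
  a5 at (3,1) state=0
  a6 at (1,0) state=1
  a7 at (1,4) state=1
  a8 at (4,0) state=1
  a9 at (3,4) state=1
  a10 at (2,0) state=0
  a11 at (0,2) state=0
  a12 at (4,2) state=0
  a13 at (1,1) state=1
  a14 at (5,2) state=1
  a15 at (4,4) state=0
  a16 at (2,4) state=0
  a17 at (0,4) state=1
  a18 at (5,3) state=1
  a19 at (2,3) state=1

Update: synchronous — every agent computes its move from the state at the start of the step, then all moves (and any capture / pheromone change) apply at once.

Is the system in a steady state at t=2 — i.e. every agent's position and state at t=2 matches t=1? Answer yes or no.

t=1: a0@(5,4):1 a1@(3,3):0 a2@(2,1):1 a3@(0,1):1 a4@(3,0):0 a5@(3,1):0 a6@(1,0):1 a7@(1,4):1 a8@(4,0):0 a9@(3,4):0 a10@(2,0):1 a11@(0,2):1 a12@(4,2):0 a13@(1,1):1 a14@(5,2):1 a15@(4,4):0 a16@(2,4):0 a17@(0,4):1 a18@(5,3):0 a19@(2,3):1
t=2: a0@(5,4):0 a1@(3,3):0 a2@(2,1):1 a3@(0,1):1 a4@(3,0):0 a5@(3,1):0 a6@(1,0):1 a7@(1,4):1 a8@(4,0):0 a9@(3,4):0 a10@(2,0):1 a11@(0,2):1 a12@(4,2):0 a13@(1,1):1 a14@(5,2):1 a15@(4,4):0 a16@(2,4):0 a17@(0,4):1 a18@(5,3):1 a19@(2,3):0

no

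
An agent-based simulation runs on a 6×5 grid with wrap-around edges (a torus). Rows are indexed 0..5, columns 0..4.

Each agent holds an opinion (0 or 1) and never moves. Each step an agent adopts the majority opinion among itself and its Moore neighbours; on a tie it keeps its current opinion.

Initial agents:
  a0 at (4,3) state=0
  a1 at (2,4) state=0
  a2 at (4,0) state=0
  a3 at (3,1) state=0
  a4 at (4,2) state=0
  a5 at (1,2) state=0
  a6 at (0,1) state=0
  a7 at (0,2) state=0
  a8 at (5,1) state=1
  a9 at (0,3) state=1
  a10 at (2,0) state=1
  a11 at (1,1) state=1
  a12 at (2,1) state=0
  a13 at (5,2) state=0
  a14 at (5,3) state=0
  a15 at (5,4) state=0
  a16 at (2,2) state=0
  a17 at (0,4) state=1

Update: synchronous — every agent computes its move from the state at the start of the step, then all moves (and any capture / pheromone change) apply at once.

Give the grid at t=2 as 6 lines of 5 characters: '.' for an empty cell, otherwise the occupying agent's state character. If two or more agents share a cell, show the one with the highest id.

.0000
.00..
000.0
.0...
0.00.
.0000

t=1: a0@(4,3):0 a1@(2,4):0 a2@(4,0):0 a3@(3,1):0 a4@(4,2):0 a5@(1,2):0 a6@(0,1):0 a7@(0,2):0 a8@(5,1):0 a9@(0,3):0 a10@(2,0):0 a11@(1,1):0 a12@(2,1):0 a13@(5,2):0 a14@(5,3):0 a15@(5,4):0 a16@(2,2):0 a17@(0,4):1
t=2: a0@(4,3):0 a1@(2,4):0 a2@(4,0):0 a3@(3,1):0 a4@(4,2):0 a5@(1,2):0 a6@(0,1):0 a7@(0,2):0 a8@(5,1):0 a9@(0,3):0 a10@(2,0):0 a11@(1,1):0 a12@(2,1):0 a13@(5,2):0 a14@(5,3):0 a15@(5,4):0 a16@(2,2):0 a17@(0,4):0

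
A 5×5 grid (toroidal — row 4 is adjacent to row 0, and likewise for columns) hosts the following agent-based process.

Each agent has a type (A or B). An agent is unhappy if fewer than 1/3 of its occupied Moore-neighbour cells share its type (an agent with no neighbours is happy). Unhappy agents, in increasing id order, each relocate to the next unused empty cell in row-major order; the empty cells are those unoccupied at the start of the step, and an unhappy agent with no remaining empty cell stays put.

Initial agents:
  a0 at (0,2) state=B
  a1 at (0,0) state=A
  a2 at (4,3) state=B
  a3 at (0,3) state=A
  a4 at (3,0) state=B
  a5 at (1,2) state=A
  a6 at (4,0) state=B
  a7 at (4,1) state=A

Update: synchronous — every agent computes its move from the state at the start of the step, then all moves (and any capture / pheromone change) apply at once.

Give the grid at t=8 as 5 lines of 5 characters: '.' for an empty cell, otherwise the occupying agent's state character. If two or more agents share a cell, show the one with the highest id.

t=1: a0@(0,1):B a1@(0,0):A a2@(4,3):B a3@(0,3):A a4@(3,0):B a5@(1,2):A a6@(4,0):B a7@(0,4):A
t=2: a0@(0,1):B a1@(0,0):A a2@(0,2):B a3@(0,3):A a4@(3,0):B a5@(1,2):A a6@(4,0):B a7@(0,4):A
t=3: (unchanged — steady state)

ABBAA
..A..
.....
B....
B....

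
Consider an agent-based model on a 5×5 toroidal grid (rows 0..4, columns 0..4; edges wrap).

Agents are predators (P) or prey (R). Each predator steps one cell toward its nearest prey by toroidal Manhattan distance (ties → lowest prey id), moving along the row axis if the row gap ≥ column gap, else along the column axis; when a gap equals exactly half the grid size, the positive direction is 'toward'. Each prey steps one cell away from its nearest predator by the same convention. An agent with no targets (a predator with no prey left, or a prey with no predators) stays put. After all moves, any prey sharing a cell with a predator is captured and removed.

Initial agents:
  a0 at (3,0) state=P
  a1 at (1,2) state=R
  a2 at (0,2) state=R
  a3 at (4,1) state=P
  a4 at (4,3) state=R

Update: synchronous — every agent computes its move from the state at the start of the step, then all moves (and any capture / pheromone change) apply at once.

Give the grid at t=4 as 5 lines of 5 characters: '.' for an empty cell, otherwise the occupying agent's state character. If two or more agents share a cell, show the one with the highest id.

t=1: a0@(3,4):P a1@(2,2):R a2@(1,2):R a3@(0,1):P a4@(4,4):R
t=2: a0@(4,4):P a1@(2,1):R a2@(2,2):R a3@(1,1):P a4@(0,4):R
t=3: a0@(0,4):P a1@(3,1):R a2@(3,2):R a3@(2,1):P a4@(1,4):R
t=4: a0@(1,4):P a1@(4,1):R a2@(4,2):R a3@(3,1):P a4@(2,4):R

.....
....P
....R
.P...
.RR..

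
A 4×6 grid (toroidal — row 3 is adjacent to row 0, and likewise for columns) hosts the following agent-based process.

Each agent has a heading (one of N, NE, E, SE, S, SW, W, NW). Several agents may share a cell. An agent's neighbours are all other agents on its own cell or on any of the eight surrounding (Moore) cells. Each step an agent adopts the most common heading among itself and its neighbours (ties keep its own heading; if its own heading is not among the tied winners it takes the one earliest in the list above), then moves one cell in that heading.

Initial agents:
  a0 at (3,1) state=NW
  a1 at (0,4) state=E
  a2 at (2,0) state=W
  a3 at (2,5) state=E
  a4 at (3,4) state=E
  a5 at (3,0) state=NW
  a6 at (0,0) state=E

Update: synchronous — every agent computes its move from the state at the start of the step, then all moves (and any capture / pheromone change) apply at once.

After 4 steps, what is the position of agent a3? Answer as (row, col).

t=1: a0@(2,0):NW a1@(0,5):E a2@(1,5):NW a3@(2,0):E a4@(3,5):E a5@(2,5):NW a6@(3,5):NW
t=2: a0@(1,5):NW a1@(0,0):E a2@(0,4):NW a3@(1,5):NW a4@(3,0):E a5@(1,4):NW a6@(2,4):NW
t=3: a0@(0,4):NW a1@(0,1):E a2@(3,3):NW a3@(0,4):NW a4@(3,1):E a5@(0,3):NW a6@(1,3):NW
t=4: a0@(3,3):NW a1@(0,2):E a2@(2,2):NW a3@(3,3):NW a4@(3,2):E a5@(3,2):NW a6@(0,2):NW

(3, 3)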